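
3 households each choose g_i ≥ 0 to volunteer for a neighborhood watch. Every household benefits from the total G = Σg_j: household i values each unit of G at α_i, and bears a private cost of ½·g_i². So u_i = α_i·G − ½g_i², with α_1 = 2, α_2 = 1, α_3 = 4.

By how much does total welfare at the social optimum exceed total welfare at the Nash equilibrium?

Household i's FOC: ∂u_i/∂g_i = α_i − g_i = 0, so g_i* = α_i.
NE contributions = (2, 1, 4); G = 7.
W^NE = (Σα)·G − ½Σα_i² = 7² − ½·21 = 38.5.
Planner sets g_i = Σα_j = 7 for every i, so G^SO = 3·7 = 21.
W^SO = (Σα)·G^SO − ½·3·(Σα)² = (3/2)·7² = 73.5.
Deadweight loss = W^SO − W^NE = 35.

35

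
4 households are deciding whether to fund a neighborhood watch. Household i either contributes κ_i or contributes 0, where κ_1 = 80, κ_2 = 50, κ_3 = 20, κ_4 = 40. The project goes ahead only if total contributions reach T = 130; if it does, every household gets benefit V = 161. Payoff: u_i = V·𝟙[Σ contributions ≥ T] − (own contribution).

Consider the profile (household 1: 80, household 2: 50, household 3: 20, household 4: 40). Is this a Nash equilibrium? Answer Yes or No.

Total = 190 ≥ 130: provided.
Household 1 (pledges 80, payoff 81): dropping to 0 → total 110, payoff 0. No gain.
Household 2 (pledges 50, payoff 111): dropping to 0 → total 140, payoff 161. Profitable deviation.

No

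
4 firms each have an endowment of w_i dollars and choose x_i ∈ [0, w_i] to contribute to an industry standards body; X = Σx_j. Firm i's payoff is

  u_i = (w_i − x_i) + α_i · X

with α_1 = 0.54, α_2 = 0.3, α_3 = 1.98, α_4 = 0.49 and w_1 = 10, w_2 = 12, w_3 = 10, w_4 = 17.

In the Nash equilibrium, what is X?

∂u_i/∂x_i = α_i − 1, so firm i contributes w_i if α_i > 1, else 0.
α_i > 1 for i ∈ {3}; NE contributions (0, 0, 10, 0), X = 10.

10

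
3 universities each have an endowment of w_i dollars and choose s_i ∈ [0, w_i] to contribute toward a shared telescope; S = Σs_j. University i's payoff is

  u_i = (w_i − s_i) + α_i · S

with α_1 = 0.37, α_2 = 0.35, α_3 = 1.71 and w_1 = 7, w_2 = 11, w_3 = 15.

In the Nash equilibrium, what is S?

∂u_i/∂s_i = α_i − 1, so university i contributes w_i if α_i > 1, else 0.
α_i > 1 for i ∈ {3}; NE contributions (0, 0, 15), S = 15.

15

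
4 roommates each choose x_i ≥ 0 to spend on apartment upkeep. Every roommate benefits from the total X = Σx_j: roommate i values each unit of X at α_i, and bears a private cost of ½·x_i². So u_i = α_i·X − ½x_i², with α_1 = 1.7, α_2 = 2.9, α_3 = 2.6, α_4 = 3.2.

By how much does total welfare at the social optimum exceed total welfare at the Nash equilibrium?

122.31

Roommate i's FOC: ∂u_i/∂x_i = α_i − x_i = 0, so x_i* = α_i.
NE contributions = (1.7, 2.9, 2.6, 3.2); X = 10.4.
W^NE = (Σα)·X − ½Σα_i² = 10.4² − ½·28.3 = 94.01.
Planner sets x_i = Σα_j = 10.4 for every i, so X^SO = 4·10.4 = 41.6.
W^SO = (Σα)·X^SO − ½·4·(Σα)² = (4/2)·10.4² = 216.32.
Deadweight loss = W^SO − W^NE = 122.31.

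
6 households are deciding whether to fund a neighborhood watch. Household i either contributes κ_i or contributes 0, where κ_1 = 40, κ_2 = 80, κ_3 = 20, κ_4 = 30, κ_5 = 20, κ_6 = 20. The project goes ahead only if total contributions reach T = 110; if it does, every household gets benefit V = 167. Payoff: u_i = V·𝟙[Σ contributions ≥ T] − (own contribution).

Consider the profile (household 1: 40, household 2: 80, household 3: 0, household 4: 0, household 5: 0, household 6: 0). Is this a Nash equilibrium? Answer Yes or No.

Total = 120 ≥ 110: provided.
Household 1 (pledges 40, payoff 127): dropping to 0 → total 80, payoff 0. No gain.
Household 2 (pledges 80, payoff 87): dropping to 0 → total 40, payoff 0. No gain.
Household 3 (pledges 0, payoff 167): pledging 20 → total 140, payoff 147. No gain.
Household 4 (pledges 0, payoff 167): pledging 30 → total 150, payoff 137. No gain.
Household 5 (pledges 0, payoff 167): pledging 20 → total 140, payoff 147. No gain.
Household 6 (pledges 0, payoff 167): pledging 20 → total 140, payoff 147. No gain.

Yes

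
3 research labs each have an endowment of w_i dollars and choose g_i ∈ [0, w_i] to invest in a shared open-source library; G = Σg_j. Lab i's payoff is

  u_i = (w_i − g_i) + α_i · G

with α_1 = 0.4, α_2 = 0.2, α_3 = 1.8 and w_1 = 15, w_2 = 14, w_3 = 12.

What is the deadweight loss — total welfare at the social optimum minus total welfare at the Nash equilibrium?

∂u_i/∂g_i = α_i − 1, so lab i contributes w_i if α_i > 1, else 0.
α_i > 1 for i ∈ {3}; NE contributions (0, 0, 12), G = 12.
W^NE = Σw_i − G^NE + (Σα_i)·G^NE = 41 + 1.4·12 = 57.8.
Planner: ∂(Σu_j)/∂g_i = Σα_j − 1 = 1.4 > 0, so everyone contributes w_i; G^SO = 41, W^SO = 41 + 1.4·41 = 98.4.
Deadweight loss = 40.6.

40.6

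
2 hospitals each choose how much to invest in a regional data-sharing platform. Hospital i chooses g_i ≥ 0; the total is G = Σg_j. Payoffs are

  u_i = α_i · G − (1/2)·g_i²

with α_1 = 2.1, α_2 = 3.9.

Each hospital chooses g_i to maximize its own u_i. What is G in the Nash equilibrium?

Hospital i's FOC: ∂u_i/∂g_i = α_i − g_i = 0, so g_i* = α_i.
NE contributions = (2.1, 3.9); G = 6.

6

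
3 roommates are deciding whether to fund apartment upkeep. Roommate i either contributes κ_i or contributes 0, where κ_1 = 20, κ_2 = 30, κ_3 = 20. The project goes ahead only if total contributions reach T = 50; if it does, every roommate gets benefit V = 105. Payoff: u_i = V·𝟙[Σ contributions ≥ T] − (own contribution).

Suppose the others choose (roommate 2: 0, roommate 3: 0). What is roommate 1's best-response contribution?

0

Others' total = 0. Even contributing 20 gives 20 < 50: no benefit either way.
Best response: 0.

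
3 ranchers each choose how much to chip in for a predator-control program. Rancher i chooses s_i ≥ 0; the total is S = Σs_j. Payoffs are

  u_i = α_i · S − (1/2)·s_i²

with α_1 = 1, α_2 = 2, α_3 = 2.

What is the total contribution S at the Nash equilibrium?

Rancher i's FOC: ∂u_i/∂s_i = α_i − s_i = 0, so s_i* = α_i.
NE contributions = (1, 2, 2); S = 5.

5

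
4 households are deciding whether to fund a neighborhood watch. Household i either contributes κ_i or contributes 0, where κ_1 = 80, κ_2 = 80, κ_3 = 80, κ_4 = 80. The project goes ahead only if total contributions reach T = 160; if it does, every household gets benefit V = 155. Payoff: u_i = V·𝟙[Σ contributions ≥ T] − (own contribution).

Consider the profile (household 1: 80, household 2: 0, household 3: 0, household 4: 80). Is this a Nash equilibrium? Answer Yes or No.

Yes

Total = 160 ≥ 160: provided.
Household 1 (pledges 80, payoff 75): dropping to 0 → total 80, payoff 0. No gain.
Household 2 (pledges 0, payoff 155): pledging 80 → total 240, payoff 75. No gain.
Household 3 (pledges 0, payoff 155): pledging 80 → total 240, payoff 75. No gain.
Household 4 (pledges 80, payoff 75): dropping to 0 → total 80, payoff 0. No gain.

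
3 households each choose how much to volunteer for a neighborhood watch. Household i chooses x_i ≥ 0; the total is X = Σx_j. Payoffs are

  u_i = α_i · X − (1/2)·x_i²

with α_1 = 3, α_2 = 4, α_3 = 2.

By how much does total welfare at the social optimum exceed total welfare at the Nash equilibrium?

Household i's FOC: ∂u_i/∂x_i = α_i − x_i = 0, so x_i* = α_i.
NE contributions = (3, 4, 2); X = 9.
W^NE = (Σα)·X − ½Σα_i² = 9² − ½·29 = 66.5.
Planner sets x_i = Σα_j = 9 for every i, so X^SO = 3·9 = 27.
W^SO = (Σα)·X^SO − ½·3·(Σα)² = (3/2)·9² = 121.5.
Deadweight loss = W^SO − W^NE = 55.

55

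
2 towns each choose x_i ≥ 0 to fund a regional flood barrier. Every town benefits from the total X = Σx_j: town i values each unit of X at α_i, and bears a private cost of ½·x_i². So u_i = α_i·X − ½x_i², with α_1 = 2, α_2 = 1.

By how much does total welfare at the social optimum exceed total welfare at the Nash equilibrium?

2.5

Town i's FOC: ∂u_i/∂x_i = α_i − x_i = 0, so x_i* = α_i.
NE contributions = (2, 1); X = 3.
W^NE = (Σα)·X − ½Σα_i² = 3² − ½·5 = 6.5.
Planner sets x_i = Σα_j = 3 for every i, so X^SO = 2·3 = 6.
W^SO = (Σα)·X^SO − ½·2·(Σα)² = (2/2)·3² = 9.
Deadweight loss = W^SO − W^NE = 2.5.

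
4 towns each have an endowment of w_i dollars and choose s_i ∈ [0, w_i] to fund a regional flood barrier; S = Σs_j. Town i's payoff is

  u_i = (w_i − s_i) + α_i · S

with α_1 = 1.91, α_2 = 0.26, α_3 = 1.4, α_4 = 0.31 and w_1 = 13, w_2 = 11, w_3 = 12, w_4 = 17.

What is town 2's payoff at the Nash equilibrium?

∂u_i/∂s_i = α_i − 1, so town i contributes w_i if α_i > 1, else 0.
α_i > 1 for i ∈ {1, 3}; NE contributions (13, 0, 12, 0), S = 25.
u_2 = (11 − 0) + 0.26·25 = 17.5.

17.5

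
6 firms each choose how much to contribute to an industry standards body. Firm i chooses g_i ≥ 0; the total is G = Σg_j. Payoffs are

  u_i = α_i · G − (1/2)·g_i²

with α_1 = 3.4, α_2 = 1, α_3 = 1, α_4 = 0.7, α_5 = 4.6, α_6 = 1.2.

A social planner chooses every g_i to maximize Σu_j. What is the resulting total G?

71.4

Planner FOC: ∂(Σu_j)/∂g_i = (Σα_j) − g_i = 0, so g_i^SO = Σα_j = 11.9 for every i; G^SO = 71.4.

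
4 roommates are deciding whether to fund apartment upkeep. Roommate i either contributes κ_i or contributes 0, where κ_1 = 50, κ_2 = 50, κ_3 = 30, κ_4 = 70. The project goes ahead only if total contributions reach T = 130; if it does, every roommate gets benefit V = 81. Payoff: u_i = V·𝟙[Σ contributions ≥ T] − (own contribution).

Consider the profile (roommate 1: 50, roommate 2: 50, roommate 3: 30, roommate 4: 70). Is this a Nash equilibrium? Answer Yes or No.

Total = 200 ≥ 130: provided.
Roommate 1 (pledges 50, payoff 31): dropping to 0 → total 150, payoff 81. Profitable deviation.

No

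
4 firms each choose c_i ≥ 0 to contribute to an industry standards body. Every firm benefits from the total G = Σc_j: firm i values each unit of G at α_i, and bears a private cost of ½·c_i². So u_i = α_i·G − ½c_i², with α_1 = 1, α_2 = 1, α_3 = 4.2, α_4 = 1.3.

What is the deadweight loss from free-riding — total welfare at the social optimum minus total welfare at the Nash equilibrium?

66.915

Firm i's FOC: ∂u_i/∂c_i = α_i − c_i = 0, so c_i* = α_i.
NE contributions = (1, 1, 4.2, 1.3); G = 7.5.
W^NE = (Σα)·G − ½Σα_i² = 7.5² − ½·21.33 = 45.585.
Planner sets c_i = Σα_j = 7.5 for every i, so G^SO = 4·7.5 = 30.
W^SO = (Σα)·G^SO − ½·4·(Σα)² = (4/2)·7.5² = 112.5.
Deadweight loss = W^SO − W^NE = 66.915.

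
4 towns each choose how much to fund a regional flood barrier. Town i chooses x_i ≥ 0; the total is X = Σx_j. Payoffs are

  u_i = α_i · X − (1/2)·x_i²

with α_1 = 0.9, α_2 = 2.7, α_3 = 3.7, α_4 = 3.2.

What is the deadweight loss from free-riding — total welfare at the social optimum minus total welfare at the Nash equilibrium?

126.265

Town i's FOC: ∂u_i/∂x_i = α_i − x_i = 0, so x_i* = α_i.
NE contributions = (0.9, 2.7, 3.7, 3.2); X = 10.5.
W^NE = (Σα)·X − ½Σα_i² = 10.5² − ½·32.03 = 94.235.
Planner sets x_i = Σα_j = 10.5 for every i, so X^SO = 4·10.5 = 42.
W^SO = (Σα)·X^SO − ½·4·(Σα)² = (4/2)·10.5² = 220.5.
Deadweight loss = W^SO − W^NE = 126.265.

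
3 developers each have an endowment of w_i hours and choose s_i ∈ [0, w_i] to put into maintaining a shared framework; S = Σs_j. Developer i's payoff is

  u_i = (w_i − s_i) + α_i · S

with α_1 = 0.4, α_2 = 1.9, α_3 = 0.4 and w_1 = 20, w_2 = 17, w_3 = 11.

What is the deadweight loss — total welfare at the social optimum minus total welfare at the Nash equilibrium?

∂u_i/∂s_i = α_i − 1, so developer i contributes w_i if α_i > 1, else 0.
α_i > 1 for i ∈ {2}; NE contributions (0, 17, 0), S = 17.
W^NE = Σw_i − S^NE + (Σα_i)·S^NE = 48 + 1.7·17 = 76.9.
Planner: ∂(Σu_j)/∂s_i = Σα_j − 1 = 1.7 > 0, so everyone contributes w_i; S^SO = 48, W^SO = 48 + 1.7·48 = 129.6.
Deadweight loss = 52.7.

52.7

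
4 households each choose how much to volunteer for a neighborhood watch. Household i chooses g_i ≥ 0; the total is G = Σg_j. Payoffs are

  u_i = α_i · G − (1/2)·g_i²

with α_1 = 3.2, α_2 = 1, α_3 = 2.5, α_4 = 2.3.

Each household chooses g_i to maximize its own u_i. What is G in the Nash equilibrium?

Household i's FOC: ∂u_i/∂g_i = α_i − g_i = 0, so g_i* = α_i.
NE contributions = (3.2, 1, 2.5, 2.3); G = 9.

9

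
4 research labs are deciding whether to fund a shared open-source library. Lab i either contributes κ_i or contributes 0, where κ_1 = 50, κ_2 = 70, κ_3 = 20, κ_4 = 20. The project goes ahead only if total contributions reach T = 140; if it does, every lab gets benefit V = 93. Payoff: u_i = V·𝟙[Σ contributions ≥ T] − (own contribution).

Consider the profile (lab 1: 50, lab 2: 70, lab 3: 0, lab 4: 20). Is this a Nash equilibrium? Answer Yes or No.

Total = 140 ≥ 140: provided.
Lab 1 (pledges 50, payoff 43): dropping to 0 → total 90, payoff 0. No gain.
Lab 2 (pledges 70, payoff 23): dropping to 0 → total 70, payoff 0. No gain.
Lab 3 (pledges 0, payoff 93): pledging 20 → total 160, payoff 73. No gain.
Lab 4 (pledges 20, payoff 73): dropping to 0 → total 120, payoff 0. No gain.

Yes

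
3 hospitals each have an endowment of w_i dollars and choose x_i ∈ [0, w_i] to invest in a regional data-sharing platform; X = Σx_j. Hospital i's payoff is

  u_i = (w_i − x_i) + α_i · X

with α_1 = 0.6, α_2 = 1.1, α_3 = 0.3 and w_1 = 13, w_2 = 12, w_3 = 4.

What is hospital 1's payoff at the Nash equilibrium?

∂u_i/∂x_i = α_i − 1, so hospital i contributes w_i if α_i > 1, else 0.
α_i > 1 for i ∈ {2}; NE contributions (0, 12, 0), X = 12.
u_1 = (13 − 0) + 0.6·12 = 20.2.

20.2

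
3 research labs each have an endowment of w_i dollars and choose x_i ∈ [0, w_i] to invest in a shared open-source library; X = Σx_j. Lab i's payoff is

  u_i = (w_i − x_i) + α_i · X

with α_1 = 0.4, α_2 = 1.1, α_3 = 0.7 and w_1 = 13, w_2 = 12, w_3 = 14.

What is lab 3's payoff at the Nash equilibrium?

22.4

∂u_i/∂x_i = α_i − 1, so lab i contributes w_i if α_i > 1, else 0.
α_i > 1 for i ∈ {2}; NE contributions (0, 12, 0), X = 12.
u_3 = (14 − 0) + 0.7·12 = 22.4.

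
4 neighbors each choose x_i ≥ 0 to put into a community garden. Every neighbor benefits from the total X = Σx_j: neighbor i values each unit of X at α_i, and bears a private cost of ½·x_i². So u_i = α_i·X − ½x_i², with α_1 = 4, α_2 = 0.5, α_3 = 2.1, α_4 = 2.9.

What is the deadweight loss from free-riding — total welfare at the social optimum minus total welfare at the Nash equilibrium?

Neighbor i's FOC: ∂u_i/∂x_i = α_i − x_i = 0, so x_i* = α_i.
NE contributions = (4, 0.5, 2.1, 2.9); X = 9.5.
W^NE = (Σα)·X − ½Σα_i² = 9.5² − ½·29.07 = 75.715.
Planner sets x_i = Σα_j = 9.5 for every i, so X^SO = 4·9.5 = 38.
W^SO = (Σα)·X^SO − ½·4·(Σα)² = (4/2)·9.5² = 180.5.
Deadweight loss = W^SO − W^NE = 104.785.

104.785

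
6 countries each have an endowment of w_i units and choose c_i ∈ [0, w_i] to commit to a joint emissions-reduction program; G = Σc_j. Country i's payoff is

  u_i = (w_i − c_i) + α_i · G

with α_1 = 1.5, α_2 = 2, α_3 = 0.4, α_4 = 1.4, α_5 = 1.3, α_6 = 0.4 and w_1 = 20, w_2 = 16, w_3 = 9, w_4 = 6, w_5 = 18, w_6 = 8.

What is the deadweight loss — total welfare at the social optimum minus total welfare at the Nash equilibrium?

102

∂u_i/∂c_i = α_i − 1, so country i contributes w_i if α_i > 1, else 0.
α_i > 1 for i ∈ {1, 2, 4, 5}; NE contributions (20, 16, 0, 6, 18, 0), G = 60.
W^NE = Σw_i − G^NE + (Σα_i)·G^NE = 77 + 6·60 = 437.
Planner: ∂(Σu_j)/∂c_i = Σα_j − 1 = 6 > 0, so everyone contributes w_i; G^SO = 77, W^SO = 77 + 6·77 = 539.
Deadweight loss = 102.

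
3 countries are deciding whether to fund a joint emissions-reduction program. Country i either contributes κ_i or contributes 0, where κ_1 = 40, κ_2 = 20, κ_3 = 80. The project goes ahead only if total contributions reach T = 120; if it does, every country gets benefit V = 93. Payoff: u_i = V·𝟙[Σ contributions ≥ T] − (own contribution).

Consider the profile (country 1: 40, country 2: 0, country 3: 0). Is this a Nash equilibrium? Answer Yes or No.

No

Total = 40 < 120: not provided.
Country 1 (pledges 40, payoff -40): dropping to 0 → total 0, payoff 0. Profitable deviation.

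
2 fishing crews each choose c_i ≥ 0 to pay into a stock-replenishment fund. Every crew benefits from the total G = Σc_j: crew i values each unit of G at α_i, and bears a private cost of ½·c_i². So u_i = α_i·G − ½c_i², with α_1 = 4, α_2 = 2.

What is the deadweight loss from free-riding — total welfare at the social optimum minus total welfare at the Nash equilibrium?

Crew i's FOC: ∂u_i/∂c_i = α_i − c_i = 0, so c_i* = α_i.
NE contributions = (4, 2); G = 6.
W^NE = (Σα)·G − ½Σα_i² = 6² − ½·20 = 26.
Planner sets c_i = Σα_j = 6 for every i, so G^SO = 2·6 = 12.
W^SO = (Σα)·G^SO − ½·2·(Σα)² = (2/2)·6² = 36.
Deadweight loss = W^SO − W^NE = 10.

10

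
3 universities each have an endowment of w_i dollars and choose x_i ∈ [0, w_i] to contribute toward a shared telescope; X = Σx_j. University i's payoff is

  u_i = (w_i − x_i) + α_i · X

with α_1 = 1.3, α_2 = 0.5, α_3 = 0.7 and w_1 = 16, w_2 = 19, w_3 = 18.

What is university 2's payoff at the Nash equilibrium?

27

∂u_i/∂x_i = α_i − 1, so university i contributes w_i if α_i > 1, else 0.
α_i > 1 for i ∈ {1}; NE contributions (16, 0, 0), X = 16.
u_2 = (19 − 0) + 0.5·16 = 27.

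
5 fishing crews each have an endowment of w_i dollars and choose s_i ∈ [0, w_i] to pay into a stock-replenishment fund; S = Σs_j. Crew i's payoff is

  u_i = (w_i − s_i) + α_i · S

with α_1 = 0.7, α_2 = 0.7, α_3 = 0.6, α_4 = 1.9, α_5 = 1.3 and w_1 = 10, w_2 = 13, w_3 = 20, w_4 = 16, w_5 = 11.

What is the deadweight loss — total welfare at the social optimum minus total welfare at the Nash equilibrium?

∂u_i/∂s_i = α_i − 1, so crew i contributes w_i if α_i > 1, else 0.
α_i > 1 for i ∈ {4, 5}; NE contributions (0, 0, 0, 16, 11), S = 27.
W^NE = Σw_i − S^NE + (Σα_i)·S^NE = 70 + 4.2·27 = 183.4.
Planner: ∂(Σu_j)/∂s_i = Σα_j − 1 = 4.2 > 0, so everyone contributes w_i; S^SO = 70, W^SO = 70 + 4.2·70 = 364.
Deadweight loss = 180.6.

180.6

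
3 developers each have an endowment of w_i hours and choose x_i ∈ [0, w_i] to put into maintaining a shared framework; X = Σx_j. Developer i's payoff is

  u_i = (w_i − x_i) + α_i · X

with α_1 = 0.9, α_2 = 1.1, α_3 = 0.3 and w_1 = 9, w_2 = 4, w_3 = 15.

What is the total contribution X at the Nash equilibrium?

∂u_i/∂x_i = α_i − 1, so developer i contributes w_i if α_i > 1, else 0.
α_i > 1 for i ∈ {2}; NE contributions (0, 4, 0), X = 4.

4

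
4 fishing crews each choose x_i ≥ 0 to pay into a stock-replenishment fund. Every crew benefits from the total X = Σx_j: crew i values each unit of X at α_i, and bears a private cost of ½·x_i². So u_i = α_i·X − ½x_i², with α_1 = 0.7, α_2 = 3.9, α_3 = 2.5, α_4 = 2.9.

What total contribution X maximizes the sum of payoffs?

40

Planner FOC: ∂(Σu_j)/∂x_i = (Σα_j) − x_i = 0, so x_i^SO = Σα_j = 10 for every i; X^SO = 40.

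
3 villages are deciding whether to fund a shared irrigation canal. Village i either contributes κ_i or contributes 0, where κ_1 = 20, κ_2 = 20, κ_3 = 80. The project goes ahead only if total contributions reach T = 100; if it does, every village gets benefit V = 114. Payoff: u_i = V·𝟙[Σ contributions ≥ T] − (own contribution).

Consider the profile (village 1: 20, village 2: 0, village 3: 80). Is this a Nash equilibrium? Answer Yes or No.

Total = 100 ≥ 100: provided.
Village 1 (pledges 20, payoff 94): dropping to 0 → total 80, payoff 0. No gain.
Village 2 (pledges 0, payoff 114): pledging 20 → total 120, payoff 94. No gain.
Village 3 (pledges 80, payoff 34): dropping to 0 → total 20, payoff 0. No gain.

Yes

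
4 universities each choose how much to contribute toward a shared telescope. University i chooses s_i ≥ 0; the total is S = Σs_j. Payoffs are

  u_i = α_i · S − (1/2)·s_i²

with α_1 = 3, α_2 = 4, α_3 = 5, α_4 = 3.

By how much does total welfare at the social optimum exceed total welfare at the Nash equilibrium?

University i's FOC: ∂u_i/∂s_i = α_i − s_i = 0, so s_i* = α_i.
NE contributions = (3, 4, 5, 3); S = 15.
W^NE = (Σα)·S − ½Σα_i² = 15² − ½·59 = 195.5.
Planner sets s_i = Σα_j = 15 for every i, so S^SO = 4·15 = 60.
W^SO = (Σα)·S^SO − ½·4·(Σα)² = (4/2)·15² = 450.
Deadweight loss = W^SO − W^NE = 254.5.

254.5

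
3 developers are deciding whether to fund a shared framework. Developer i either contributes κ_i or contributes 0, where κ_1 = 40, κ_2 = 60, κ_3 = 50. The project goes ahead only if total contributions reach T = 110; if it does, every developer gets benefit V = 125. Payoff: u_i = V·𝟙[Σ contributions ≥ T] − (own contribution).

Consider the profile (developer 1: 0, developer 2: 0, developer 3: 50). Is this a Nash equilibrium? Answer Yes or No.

Total = 50 < 110: not provided.
Developer 1 (pledges 0, payoff 0): pledging 40 → total 90, payoff -40. No gain.
Developer 2 (pledges 0, payoff 0): pledging 60 → total 110, payoff 65. Profitable deviation.

No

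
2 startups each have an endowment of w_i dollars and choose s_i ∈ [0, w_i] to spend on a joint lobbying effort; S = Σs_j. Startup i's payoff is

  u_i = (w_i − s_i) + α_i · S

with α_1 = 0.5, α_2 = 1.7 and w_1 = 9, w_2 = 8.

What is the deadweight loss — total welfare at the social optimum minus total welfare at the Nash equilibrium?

10.8

∂u_i/∂s_i = α_i − 1, so startup i contributes w_i if α_i > 1, else 0.
α_i > 1 for i ∈ {2}; NE contributions (0, 8), S = 8.
W^NE = Σw_i − S^NE + (Σα_i)·S^NE = 17 + 1.2·8 = 26.6.
Planner: ∂(Σu_j)/∂s_i = Σα_j − 1 = 1.2 > 0, so everyone contributes w_i; S^SO = 17, W^SO = 17 + 1.2·17 = 37.4.
Deadweight loss = 10.8.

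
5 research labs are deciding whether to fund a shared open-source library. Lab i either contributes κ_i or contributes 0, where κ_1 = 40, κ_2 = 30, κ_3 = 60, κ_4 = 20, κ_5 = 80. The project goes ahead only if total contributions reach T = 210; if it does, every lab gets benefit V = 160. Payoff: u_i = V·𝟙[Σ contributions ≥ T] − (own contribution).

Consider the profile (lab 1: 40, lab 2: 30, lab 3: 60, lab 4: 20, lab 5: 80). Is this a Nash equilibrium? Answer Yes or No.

Total = 230 ≥ 210: provided.
Lab 1 (pledges 40, payoff 120): dropping to 0 → total 190, payoff 0. No gain.
Lab 2 (pledges 30, payoff 130): dropping to 0 → total 200, payoff 0. No gain.
Lab 3 (pledges 60, payoff 100): dropping to 0 → total 170, payoff 0. No gain.
Lab 4 (pledges 20, payoff 140): dropping to 0 → total 210, payoff 160. Profitable deviation.

No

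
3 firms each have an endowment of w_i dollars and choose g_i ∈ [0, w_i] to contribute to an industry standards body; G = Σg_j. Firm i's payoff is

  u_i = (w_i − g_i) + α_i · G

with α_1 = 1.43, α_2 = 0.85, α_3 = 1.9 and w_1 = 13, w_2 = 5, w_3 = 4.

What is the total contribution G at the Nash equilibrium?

17

∂u_i/∂g_i = α_i − 1, so firm i contributes w_i if α_i > 1, else 0.
α_i > 1 for i ∈ {1, 3}; NE contributions (13, 0, 4), G = 17.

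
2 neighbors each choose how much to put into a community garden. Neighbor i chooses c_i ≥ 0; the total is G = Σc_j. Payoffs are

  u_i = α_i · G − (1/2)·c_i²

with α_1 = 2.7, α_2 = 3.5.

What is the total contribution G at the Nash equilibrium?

Neighbor i's FOC: ∂u_i/∂c_i = α_i − c_i = 0, so c_i* = α_i.
NE contributions = (2.7, 3.5); G = 6.2.

6.2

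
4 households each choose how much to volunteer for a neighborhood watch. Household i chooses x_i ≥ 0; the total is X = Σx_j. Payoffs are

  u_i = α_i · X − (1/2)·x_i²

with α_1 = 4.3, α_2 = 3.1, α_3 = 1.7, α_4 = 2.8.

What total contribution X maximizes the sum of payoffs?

47.6

Planner FOC: ∂(Σu_j)/∂x_i = (Σα_j) − x_i = 0, so x_i^SO = Σα_j = 11.9 for every i; X^SO = 47.6.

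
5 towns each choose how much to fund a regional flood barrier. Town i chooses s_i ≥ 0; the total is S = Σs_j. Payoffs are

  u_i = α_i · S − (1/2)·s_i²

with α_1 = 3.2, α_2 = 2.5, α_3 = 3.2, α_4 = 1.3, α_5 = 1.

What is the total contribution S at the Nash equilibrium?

Town i's FOC: ∂u_i/∂s_i = α_i − s_i = 0, so s_i* = α_i.
NE contributions = (3.2, 2.5, 3.2, 1.3, 1); S = 11.2.

11.2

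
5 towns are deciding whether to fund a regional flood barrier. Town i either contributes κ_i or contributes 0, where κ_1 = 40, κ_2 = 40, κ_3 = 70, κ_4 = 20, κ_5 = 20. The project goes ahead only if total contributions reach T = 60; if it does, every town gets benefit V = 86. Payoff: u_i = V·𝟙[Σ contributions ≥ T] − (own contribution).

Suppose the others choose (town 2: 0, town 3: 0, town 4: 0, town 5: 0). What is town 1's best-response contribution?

0

Others' total = 0. Even contributing 40 gives 40 < 60: no benefit either way.
Best response: 0.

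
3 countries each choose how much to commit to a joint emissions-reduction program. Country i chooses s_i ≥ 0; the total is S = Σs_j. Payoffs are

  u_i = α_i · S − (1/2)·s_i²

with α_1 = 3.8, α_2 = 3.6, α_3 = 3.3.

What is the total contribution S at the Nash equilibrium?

10.7

Country i's FOC: ∂u_i/∂s_i = α_i − s_i = 0, so s_i* = α_i.
NE contributions = (3.8, 3.6, 3.3); S = 10.7.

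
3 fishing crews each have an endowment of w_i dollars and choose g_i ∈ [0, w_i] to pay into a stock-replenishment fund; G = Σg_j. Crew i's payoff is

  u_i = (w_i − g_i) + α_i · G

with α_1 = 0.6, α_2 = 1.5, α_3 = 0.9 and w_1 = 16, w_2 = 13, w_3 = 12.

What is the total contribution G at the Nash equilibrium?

13

∂u_i/∂g_i = α_i − 1, so crew i contributes w_i if α_i > 1, else 0.
α_i > 1 for i ∈ {2}; NE contributions (0, 13, 0), G = 13.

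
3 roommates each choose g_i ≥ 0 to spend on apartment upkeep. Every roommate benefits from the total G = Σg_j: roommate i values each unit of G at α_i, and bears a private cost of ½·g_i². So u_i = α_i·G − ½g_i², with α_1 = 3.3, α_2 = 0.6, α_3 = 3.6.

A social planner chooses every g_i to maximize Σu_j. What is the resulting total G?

Planner FOC: ∂(Σu_j)/∂g_i = (Σα_j) − g_i = 0, so g_i^SO = Σα_j = 7.5 for every i; G^SO = 22.5.

22.5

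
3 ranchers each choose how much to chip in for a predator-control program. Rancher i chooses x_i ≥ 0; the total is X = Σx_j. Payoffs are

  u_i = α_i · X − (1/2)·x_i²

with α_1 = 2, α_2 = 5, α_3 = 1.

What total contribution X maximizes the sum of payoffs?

24

Planner FOC: ∂(Σu_j)/∂x_i = (Σα_j) − x_i = 0, so x_i^SO = Σα_j = 8 for every i; X^SO = 24.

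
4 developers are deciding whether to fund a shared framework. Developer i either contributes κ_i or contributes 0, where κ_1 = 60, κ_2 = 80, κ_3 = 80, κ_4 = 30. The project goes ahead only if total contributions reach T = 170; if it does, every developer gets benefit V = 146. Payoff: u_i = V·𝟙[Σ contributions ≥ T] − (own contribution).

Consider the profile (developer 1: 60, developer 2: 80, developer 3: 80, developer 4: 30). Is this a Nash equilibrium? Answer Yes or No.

Total = 250 ≥ 170: provided.
Developer 1 (pledges 60, payoff 86): dropping to 0 → total 190, payoff 146. Profitable deviation.

No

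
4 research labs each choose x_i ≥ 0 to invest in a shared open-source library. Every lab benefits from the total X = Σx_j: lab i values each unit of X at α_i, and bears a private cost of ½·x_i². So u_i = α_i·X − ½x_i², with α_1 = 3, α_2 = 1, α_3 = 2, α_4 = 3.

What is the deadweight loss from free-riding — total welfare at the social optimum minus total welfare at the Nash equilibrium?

Lab i's FOC: ∂u_i/∂x_i = α_i − x_i = 0, so x_i* = α_i.
NE contributions = (3, 1, 2, 3); X = 9.
W^NE = (Σα)·X − ½Σα_i² = 9² − ½·23 = 69.5.
Planner sets x_i = Σα_j = 9 for every i, so X^SO = 4·9 = 36.
W^SO = (Σα)·X^SO − ½·4·(Σα)² = (4/2)·9² = 162.
Deadweight loss = W^SO − W^NE = 92.5.

92.5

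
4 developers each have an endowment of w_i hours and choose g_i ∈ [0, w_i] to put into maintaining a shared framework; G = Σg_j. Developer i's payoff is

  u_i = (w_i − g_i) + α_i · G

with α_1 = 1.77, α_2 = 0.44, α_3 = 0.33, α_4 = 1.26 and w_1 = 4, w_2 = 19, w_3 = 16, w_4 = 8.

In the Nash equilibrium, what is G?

12

∂u_i/∂g_i = α_i − 1, so developer i contributes w_i if α_i > 1, else 0.
α_i > 1 for i ∈ {1, 4}; NE contributions (4, 0, 0, 8), G = 12.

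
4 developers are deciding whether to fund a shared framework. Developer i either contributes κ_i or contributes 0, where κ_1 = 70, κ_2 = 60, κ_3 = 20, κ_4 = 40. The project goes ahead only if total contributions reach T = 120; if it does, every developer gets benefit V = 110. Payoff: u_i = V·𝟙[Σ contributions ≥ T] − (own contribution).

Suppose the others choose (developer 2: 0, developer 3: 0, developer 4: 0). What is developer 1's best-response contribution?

0

Others' total = 0. Even contributing 70 gives 70 < 120: no benefit either way.
Best response: 0.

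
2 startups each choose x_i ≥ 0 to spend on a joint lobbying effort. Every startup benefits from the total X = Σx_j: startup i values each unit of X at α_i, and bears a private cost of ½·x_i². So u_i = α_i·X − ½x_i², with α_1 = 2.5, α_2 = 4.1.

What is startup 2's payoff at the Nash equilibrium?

Startup i's FOC: ∂u_i/∂x_i = α_i − x_i = 0, so x_i* = α_i.
NE contributions = (2.5, 4.1); X = 6.6.
u_2 = α_2·X − ½·(x_2)² = 4.1·6.6 − ½·4.1² = 18.655.

18.655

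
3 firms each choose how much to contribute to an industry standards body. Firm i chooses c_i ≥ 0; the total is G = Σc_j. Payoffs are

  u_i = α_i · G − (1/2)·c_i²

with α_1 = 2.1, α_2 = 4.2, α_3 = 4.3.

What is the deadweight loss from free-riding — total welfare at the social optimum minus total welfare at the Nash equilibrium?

76.45

Firm i's FOC: ∂u_i/∂c_i = α_i − c_i = 0, so c_i* = α_i.
NE contributions = (2.1, 4.2, 4.3); G = 10.6.
W^NE = (Σα)·G − ½Σα_i² = 10.6² − ½·40.54 = 92.09.
Planner sets c_i = Σα_j = 10.6 for every i, so G^SO = 3·10.6 = 31.8.
W^SO = (Σα)·G^SO − ½·3·(Σα)² = (3/2)·10.6² = 168.54.
Deadweight loss = W^SO − W^NE = 76.45.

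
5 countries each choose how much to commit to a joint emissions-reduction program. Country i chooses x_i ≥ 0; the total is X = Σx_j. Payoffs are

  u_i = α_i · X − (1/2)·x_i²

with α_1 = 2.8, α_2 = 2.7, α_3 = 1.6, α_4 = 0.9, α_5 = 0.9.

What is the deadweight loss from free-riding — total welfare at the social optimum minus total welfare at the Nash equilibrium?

Country i's FOC: ∂u_i/∂x_i = α_i − x_i = 0, so x_i* = α_i.
NE contributions = (2.8, 2.7, 1.6, 0.9, 0.9); X = 8.9.
W^NE = (Σα)·X − ½Σα_i² = 8.9² − ½·19.31 = 69.555.
Planner sets x_i = Σα_j = 8.9 for every i, so X^SO = 5·8.9 = 44.5.
W^SO = (Σα)·X^SO − ½·5·(Σα)² = (5/2)·8.9² = 198.025.
Deadweight loss = W^SO − W^NE = 128.47.

128.47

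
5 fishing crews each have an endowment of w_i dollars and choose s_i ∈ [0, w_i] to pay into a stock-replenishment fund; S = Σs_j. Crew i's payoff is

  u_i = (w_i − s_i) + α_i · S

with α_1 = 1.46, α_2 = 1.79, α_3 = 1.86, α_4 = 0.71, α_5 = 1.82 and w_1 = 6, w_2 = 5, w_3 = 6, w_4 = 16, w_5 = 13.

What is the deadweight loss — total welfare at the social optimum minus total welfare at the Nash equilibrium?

106.24

∂u_i/∂s_i = α_i − 1, so crew i contributes w_i if α_i > 1, else 0.
α_i > 1 for i ∈ {1, 2, 3, 5}; NE contributions (6, 5, 6, 0, 13), S = 30.
W^NE = Σw_i − S^NE + (Σα_i)·S^NE = 46 + 6.64·30 = 245.2.
Planner: ∂(Σu_j)/∂s_i = Σα_j − 1 = 6.64 > 0, so everyone contributes w_i; S^SO = 46, W^SO = 46 + 6.64·46 = 351.44.
Deadweight loss = 106.24.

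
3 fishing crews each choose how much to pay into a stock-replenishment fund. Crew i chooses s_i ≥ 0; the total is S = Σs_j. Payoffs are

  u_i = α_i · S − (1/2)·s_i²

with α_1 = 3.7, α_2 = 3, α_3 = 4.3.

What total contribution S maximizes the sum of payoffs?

Planner FOC: ∂(Σu_j)/∂s_i = (Σα_j) − s_i = 0, so s_i^SO = Σα_j = 11 for every i; S^SO = 33.

33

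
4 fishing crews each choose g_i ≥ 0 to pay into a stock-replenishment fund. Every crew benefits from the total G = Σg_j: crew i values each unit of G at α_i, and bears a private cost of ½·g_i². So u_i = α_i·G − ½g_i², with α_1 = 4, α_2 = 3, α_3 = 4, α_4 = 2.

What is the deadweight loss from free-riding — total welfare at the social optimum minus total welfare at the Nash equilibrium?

191.5

Crew i's FOC: ∂u_i/∂g_i = α_i − g_i = 0, so g_i* = α_i.
NE contributions = (4, 3, 4, 2); G = 13.
W^NE = (Σα)·G − ½Σα_i² = 13² − ½·45 = 146.5.
Planner sets g_i = Σα_j = 13 for every i, so G^SO = 4·13 = 52.
W^SO = (Σα)·G^SO − ½·4·(Σα)² = (4/2)·13² = 338.
Deadweight loss = W^SO − W^NE = 191.5.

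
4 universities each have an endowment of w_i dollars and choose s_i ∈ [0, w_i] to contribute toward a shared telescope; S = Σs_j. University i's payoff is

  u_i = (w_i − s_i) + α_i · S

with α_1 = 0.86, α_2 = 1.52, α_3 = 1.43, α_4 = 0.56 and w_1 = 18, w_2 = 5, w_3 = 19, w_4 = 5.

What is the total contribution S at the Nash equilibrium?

∂u_i/∂s_i = α_i − 1, so university i contributes w_i if α_i > 1, else 0.
α_i > 1 for i ∈ {2, 3}; NE contributions (0, 5, 19, 0), S = 24.

24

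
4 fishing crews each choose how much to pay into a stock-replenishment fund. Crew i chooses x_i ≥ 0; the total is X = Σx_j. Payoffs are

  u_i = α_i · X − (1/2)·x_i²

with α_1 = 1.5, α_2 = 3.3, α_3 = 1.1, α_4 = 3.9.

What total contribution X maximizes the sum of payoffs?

39.2

Planner FOC: ∂(Σu_j)/∂x_i = (Σα_j) − x_i = 0, so x_i^SO = Σα_j = 9.8 for every i; X^SO = 39.2.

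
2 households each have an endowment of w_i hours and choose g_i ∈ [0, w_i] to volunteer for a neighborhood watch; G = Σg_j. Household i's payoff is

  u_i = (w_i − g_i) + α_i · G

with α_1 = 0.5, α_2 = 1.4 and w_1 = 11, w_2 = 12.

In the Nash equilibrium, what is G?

12

∂u_i/∂g_i = α_i − 1, so household i contributes w_i if α_i > 1, else 0.
α_i > 1 for i ∈ {2}; NE contributions (0, 12), G = 12.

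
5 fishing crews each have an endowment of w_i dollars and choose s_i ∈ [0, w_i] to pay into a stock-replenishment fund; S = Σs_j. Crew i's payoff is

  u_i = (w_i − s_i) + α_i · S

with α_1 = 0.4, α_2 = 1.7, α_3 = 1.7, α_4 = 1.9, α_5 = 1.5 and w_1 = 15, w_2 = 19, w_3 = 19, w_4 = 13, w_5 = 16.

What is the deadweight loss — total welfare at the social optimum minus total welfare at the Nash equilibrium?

93

∂u_i/∂s_i = α_i − 1, so crew i contributes w_i if α_i > 1, else 0.
α_i > 1 for i ∈ {2, 3, 4, 5}; NE contributions (0, 19, 19, 13, 16), S = 67.
W^NE = Σw_i − S^NE + (Σα_i)·S^NE = 82 + 6.2·67 = 497.4.
Planner: ∂(Σu_j)/∂s_i = Σα_j − 1 = 6.2 > 0, so everyone contributes w_i; S^SO = 82, W^SO = 82 + 6.2·82 = 590.4.
Deadweight loss = 93.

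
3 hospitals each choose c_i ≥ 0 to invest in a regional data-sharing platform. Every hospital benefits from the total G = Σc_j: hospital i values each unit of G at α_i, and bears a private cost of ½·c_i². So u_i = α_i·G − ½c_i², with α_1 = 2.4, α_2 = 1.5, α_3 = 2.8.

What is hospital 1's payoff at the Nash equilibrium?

13.2

Hospital i's FOC: ∂u_i/∂c_i = α_i − c_i = 0, so c_i* = α_i.
NE contributions = (2.4, 1.5, 2.8); G = 6.7.
u_1 = α_1·G − ½·(c_1)² = 2.4·6.7 − ½·2.4² = 13.2.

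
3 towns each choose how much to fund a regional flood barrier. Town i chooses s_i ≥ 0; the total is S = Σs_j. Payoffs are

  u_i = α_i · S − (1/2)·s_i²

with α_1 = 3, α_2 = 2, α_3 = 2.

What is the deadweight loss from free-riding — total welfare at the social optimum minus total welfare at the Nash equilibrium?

33

Town i's FOC: ∂u_i/∂s_i = α_i − s_i = 0, so s_i* = α_i.
NE contributions = (3, 2, 2); S = 7.
W^NE = (Σα)·S − ½Σα_i² = 7² − ½·17 = 40.5.
Planner sets s_i = Σα_j = 7 for every i, so S^SO = 3·7 = 21.
W^SO = (Σα)·S^SO − ½·3·(Σα)² = (3/2)·7² = 73.5.
Deadweight loss = W^SO − W^NE = 33.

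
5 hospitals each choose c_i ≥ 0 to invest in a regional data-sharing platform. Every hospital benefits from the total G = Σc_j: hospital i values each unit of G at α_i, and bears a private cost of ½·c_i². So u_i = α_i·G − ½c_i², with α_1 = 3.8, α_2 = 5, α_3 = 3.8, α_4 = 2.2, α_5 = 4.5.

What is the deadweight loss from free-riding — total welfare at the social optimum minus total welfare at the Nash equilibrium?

598.22

Hospital i's FOC: ∂u_i/∂c_i = α_i − c_i = 0, so c_i* = α_i.
NE contributions = (3.8, 5, 3.8, 2.2, 4.5); G = 19.3.
W^NE = (Σα)·G − ½Σα_i² = 19.3² − ½·78.97 = 333.005.
Planner sets c_i = Σα_j = 19.3 for every i, so G^SO = 5·19.3 = 96.5.
W^SO = (Σα)·G^SO − ½·5·(Σα)² = (5/2)·19.3² = 931.225.
Deadweight loss = W^SO − W^NE = 598.22.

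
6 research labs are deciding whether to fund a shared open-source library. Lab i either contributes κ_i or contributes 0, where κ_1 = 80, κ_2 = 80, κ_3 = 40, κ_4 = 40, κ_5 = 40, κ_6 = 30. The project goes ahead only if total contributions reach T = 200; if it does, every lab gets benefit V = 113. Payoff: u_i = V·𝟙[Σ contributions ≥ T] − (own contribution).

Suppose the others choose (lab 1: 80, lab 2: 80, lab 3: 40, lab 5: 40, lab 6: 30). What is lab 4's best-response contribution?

Others' total = 270 ≥ 200; contributing adds cost 40 for no extra benefit.
Best response: 0.

0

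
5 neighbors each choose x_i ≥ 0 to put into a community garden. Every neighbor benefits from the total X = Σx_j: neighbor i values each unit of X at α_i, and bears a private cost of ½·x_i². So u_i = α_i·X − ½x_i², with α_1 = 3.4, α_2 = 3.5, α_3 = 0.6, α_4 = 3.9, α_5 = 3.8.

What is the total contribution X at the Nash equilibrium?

15.2

Neighbor i's FOC: ∂u_i/∂x_i = α_i − x_i = 0, so x_i* = α_i.
NE contributions = (3.4, 3.5, 0.6, 3.9, 3.8); X = 15.2.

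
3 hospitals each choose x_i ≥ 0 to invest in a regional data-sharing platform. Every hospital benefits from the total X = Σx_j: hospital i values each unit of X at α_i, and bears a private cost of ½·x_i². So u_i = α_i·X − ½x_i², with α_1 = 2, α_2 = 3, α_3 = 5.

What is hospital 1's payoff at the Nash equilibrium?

Hospital i's FOC: ∂u_i/∂x_i = α_i − x_i = 0, so x_i* = α_i.
NE contributions = (2, 3, 5); X = 10.
u_1 = α_1·X − ½·(x_1)² = 2·10 − ½·2² = 18.

18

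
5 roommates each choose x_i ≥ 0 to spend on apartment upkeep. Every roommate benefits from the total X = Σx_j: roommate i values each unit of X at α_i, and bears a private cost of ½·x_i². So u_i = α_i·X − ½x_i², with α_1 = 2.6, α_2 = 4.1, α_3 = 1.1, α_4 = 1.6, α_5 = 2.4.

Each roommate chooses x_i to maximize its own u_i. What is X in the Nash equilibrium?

Roommate i's FOC: ∂u_i/∂x_i = α_i − x_i = 0, so x_i* = α_i.
NE contributions = (2.6, 4.1, 1.1, 1.6, 2.4); X = 11.8.

11.8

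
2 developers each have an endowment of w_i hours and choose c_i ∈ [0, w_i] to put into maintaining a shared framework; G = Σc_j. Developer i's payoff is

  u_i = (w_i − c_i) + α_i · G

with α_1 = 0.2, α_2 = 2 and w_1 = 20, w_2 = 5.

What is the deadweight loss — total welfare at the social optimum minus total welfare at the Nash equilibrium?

∂u_i/∂c_i = α_i − 1, so developer i contributes w_i if α_i > 1, else 0.
α_i > 1 for i ∈ {2}; NE contributions (0, 5), G = 5.
W^NE = Σw_i − G^NE + (Σα_i)·G^NE = 25 + 1.2·5 = 31.
Planner: ∂(Σu_j)/∂c_i = Σα_j − 1 = 1.2 > 0, so everyone contributes w_i; G^SO = 25, W^SO = 25 + 1.2·25 = 55.
Deadweight loss = 24.

24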